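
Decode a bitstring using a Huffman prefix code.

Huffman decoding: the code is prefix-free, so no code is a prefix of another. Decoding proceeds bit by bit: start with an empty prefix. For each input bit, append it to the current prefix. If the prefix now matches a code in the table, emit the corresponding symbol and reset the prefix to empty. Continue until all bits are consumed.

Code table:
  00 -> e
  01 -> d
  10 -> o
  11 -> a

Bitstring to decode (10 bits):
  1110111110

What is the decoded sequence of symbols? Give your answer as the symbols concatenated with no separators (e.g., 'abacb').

Answer: aoaao

Derivation:
Bit 0: prefix='1' (no match yet)
Bit 1: prefix='11' -> emit 'a', reset
Bit 2: prefix='1' (no match yet)
Bit 3: prefix='10' -> emit 'o', reset
Bit 4: prefix='1' (no match yet)
Bit 5: prefix='11' -> emit 'a', reset
Bit 6: prefix='1' (no match yet)
Bit 7: prefix='11' -> emit 'a', reset
Bit 8: prefix='1' (no match yet)
Bit 9: prefix='10' -> emit 'o', reset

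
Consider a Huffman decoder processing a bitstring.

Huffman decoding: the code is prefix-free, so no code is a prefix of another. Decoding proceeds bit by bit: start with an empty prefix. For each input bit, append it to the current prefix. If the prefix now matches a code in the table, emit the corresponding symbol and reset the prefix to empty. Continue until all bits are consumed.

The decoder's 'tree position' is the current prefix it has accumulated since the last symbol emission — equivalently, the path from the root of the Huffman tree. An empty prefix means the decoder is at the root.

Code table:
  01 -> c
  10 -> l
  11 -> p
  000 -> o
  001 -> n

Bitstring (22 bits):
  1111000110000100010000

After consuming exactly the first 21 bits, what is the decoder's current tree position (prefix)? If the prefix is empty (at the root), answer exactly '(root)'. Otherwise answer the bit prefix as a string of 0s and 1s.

Bit 0: prefix='1' (no match yet)
Bit 1: prefix='11' -> emit 'p', reset
Bit 2: prefix='1' (no match yet)
Bit 3: prefix='11' -> emit 'p', reset
Bit 4: prefix='0' (no match yet)
Bit 5: prefix='00' (no match yet)
Bit 6: prefix='000' -> emit 'o', reset
Bit 7: prefix='1' (no match yet)
Bit 8: prefix='11' -> emit 'p', reset
Bit 9: prefix='0' (no match yet)
Bit 10: prefix='00' (no match yet)
Bit 11: prefix='000' -> emit 'o', reset
Bit 12: prefix='0' (no match yet)
Bit 13: prefix='01' -> emit 'c', reset
Bit 14: prefix='0' (no match yet)
Bit 15: prefix='00' (no match yet)
Bit 16: prefix='000' -> emit 'o', reset
Bit 17: prefix='1' (no match yet)
Bit 18: prefix='10' -> emit 'l', reset
Bit 19: prefix='0' (no match yet)
Bit 20: prefix='00' (no match yet)

Answer: 00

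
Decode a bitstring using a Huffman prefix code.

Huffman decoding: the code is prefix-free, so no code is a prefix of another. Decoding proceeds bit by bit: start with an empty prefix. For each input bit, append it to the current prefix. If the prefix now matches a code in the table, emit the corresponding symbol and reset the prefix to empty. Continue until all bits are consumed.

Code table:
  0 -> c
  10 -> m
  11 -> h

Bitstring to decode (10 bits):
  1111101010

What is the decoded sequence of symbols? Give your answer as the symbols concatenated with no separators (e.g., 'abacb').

Bit 0: prefix='1' (no match yet)
Bit 1: prefix='11' -> emit 'h', reset
Bit 2: prefix='1' (no match yet)
Bit 3: prefix='11' -> emit 'h', reset
Bit 4: prefix='1' (no match yet)
Bit 5: prefix='10' -> emit 'm', reset
Bit 6: prefix='1' (no match yet)
Bit 7: prefix='10' -> emit 'm', reset
Bit 8: prefix='1' (no match yet)
Bit 9: prefix='10' -> emit 'm', reset

Answer: hhmmm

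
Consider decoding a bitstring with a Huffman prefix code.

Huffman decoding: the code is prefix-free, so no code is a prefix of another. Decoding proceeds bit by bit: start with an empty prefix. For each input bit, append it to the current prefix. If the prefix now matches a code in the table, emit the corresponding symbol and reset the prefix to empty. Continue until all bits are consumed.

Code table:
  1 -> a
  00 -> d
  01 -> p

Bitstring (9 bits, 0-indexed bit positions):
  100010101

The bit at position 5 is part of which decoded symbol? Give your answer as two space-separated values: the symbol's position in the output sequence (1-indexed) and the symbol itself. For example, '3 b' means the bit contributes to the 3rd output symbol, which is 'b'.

Bit 0: prefix='1' -> emit 'a', reset
Bit 1: prefix='0' (no match yet)
Bit 2: prefix='00' -> emit 'd', reset
Bit 3: prefix='0' (no match yet)
Bit 4: prefix='01' -> emit 'p', reset
Bit 5: prefix='0' (no match yet)
Bit 6: prefix='01' -> emit 'p', reset
Bit 7: prefix='0' (no match yet)
Bit 8: prefix='01' -> emit 'p', reset

Answer: 4 p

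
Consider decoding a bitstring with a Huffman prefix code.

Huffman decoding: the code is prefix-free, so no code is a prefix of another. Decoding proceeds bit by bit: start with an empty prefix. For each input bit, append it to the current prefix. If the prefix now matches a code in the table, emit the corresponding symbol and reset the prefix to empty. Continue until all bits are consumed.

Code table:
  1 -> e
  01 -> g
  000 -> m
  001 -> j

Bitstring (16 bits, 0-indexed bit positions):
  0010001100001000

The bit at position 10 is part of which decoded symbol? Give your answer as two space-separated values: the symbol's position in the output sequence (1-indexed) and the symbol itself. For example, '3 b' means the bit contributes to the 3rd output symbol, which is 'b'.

Answer: 5 m

Derivation:
Bit 0: prefix='0' (no match yet)
Bit 1: prefix='00' (no match yet)
Bit 2: prefix='001' -> emit 'j', reset
Bit 3: prefix='0' (no match yet)
Bit 4: prefix='00' (no match yet)
Bit 5: prefix='000' -> emit 'm', reset
Bit 6: prefix='1' -> emit 'e', reset
Bit 7: prefix='1' -> emit 'e', reset
Bit 8: prefix='0' (no match yet)
Bit 9: prefix='00' (no match yet)
Bit 10: prefix='000' -> emit 'm', reset
Bit 11: prefix='0' (no match yet)
Bit 12: prefix='01' -> emit 'g', reset
Bit 13: prefix='0' (no match yet)
Bit 14: prefix='00' (no match yet)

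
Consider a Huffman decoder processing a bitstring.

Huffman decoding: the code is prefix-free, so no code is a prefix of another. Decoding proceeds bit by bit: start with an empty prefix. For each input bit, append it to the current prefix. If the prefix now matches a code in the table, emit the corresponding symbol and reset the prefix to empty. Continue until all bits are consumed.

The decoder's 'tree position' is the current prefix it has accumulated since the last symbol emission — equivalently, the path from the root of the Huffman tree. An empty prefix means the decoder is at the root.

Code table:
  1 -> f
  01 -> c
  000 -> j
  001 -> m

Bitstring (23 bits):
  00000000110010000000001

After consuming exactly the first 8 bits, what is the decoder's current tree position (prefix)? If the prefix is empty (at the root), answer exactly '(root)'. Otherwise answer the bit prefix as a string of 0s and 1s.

Answer: 00

Derivation:
Bit 0: prefix='0' (no match yet)
Bit 1: prefix='00' (no match yet)
Bit 2: prefix='000' -> emit 'j', reset
Bit 3: prefix='0' (no match yet)
Bit 4: prefix='00' (no match yet)
Bit 5: prefix='000' -> emit 'j', reset
Bit 6: prefix='0' (no match yet)
Bit 7: prefix='00' (no match yet)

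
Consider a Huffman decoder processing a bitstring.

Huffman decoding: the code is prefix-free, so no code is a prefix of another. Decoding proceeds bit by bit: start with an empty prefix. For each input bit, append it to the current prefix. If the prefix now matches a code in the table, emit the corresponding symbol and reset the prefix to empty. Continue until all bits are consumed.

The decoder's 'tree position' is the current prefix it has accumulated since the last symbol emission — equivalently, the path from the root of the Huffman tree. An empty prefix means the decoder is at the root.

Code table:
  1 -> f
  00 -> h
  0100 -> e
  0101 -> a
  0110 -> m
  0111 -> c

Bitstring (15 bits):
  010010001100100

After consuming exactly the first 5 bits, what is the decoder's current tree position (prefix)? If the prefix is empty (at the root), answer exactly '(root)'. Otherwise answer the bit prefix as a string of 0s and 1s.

Answer: (root)

Derivation:
Bit 0: prefix='0' (no match yet)
Bit 1: prefix='01' (no match yet)
Bit 2: prefix='010' (no match yet)
Bit 3: prefix='0100' -> emit 'e', reset
Bit 4: prefix='1' -> emit 'f', reset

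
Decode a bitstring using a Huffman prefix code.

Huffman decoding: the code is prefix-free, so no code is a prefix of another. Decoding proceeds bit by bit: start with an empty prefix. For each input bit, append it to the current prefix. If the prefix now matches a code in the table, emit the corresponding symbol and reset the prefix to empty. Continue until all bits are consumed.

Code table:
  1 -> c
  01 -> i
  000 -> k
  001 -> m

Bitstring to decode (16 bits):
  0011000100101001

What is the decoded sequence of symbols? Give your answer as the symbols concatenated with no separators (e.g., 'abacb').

Bit 0: prefix='0' (no match yet)
Bit 1: prefix='00' (no match yet)
Bit 2: prefix='001' -> emit 'm', reset
Bit 3: prefix='1' -> emit 'c', reset
Bit 4: prefix='0' (no match yet)
Bit 5: prefix='00' (no match yet)
Bit 6: prefix='000' -> emit 'k', reset
Bit 7: prefix='1' -> emit 'c', reset
Bit 8: prefix='0' (no match yet)
Bit 9: prefix='00' (no match yet)
Bit 10: prefix='001' -> emit 'm', reset
Bit 11: prefix='0' (no match yet)
Bit 12: prefix='01' -> emit 'i', reset
Bit 13: prefix='0' (no match yet)
Bit 14: prefix='00' (no match yet)
Bit 15: prefix='001' -> emit 'm', reset

Answer: mckcmim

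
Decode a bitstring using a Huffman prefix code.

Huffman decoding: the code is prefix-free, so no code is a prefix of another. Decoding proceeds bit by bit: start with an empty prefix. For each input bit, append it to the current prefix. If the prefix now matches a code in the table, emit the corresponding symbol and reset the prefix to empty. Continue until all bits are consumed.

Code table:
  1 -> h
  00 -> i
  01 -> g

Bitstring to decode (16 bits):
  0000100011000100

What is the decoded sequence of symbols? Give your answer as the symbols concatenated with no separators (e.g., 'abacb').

Bit 0: prefix='0' (no match yet)
Bit 1: prefix='00' -> emit 'i', reset
Bit 2: prefix='0' (no match yet)
Bit 3: prefix='00' -> emit 'i', reset
Bit 4: prefix='1' -> emit 'h', reset
Bit 5: prefix='0' (no match yet)
Bit 6: prefix='00' -> emit 'i', reset
Bit 7: prefix='0' (no match yet)
Bit 8: prefix='01' -> emit 'g', reset
Bit 9: prefix='1' -> emit 'h', reset
Bit 10: prefix='0' (no match yet)
Bit 11: prefix='00' -> emit 'i', reset
Bit 12: prefix='0' (no match yet)
Bit 13: prefix='01' -> emit 'g', reset
Bit 14: prefix='0' (no match yet)
Bit 15: prefix='00' -> emit 'i', reset

Answer: iihighigi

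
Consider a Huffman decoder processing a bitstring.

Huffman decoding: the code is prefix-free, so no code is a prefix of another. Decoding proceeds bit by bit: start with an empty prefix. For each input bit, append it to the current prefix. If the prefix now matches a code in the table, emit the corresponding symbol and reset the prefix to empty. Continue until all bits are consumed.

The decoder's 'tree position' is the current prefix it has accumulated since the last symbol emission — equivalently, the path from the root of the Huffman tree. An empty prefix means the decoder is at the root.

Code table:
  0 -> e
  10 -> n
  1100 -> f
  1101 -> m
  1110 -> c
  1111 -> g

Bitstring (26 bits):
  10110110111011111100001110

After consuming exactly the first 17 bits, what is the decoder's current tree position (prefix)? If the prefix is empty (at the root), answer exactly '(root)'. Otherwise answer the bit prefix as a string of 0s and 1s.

Answer: 1

Derivation:
Bit 0: prefix='1' (no match yet)
Bit 1: prefix='10' -> emit 'n', reset
Bit 2: prefix='1' (no match yet)
Bit 3: prefix='11' (no match yet)
Bit 4: prefix='110' (no match yet)
Bit 5: prefix='1101' -> emit 'm', reset
Bit 6: prefix='1' (no match yet)
Bit 7: prefix='10' -> emit 'n', reset
Bit 8: prefix='1' (no match yet)
Bit 9: prefix='11' (no match yet)
Bit 10: prefix='111' (no match yet)
Bit 11: prefix='1110' -> emit 'c', reset
Bit 12: prefix='1' (no match yet)
Bit 13: prefix='11' (no match yet)
Bit 14: prefix='111' (no match yet)
Bit 15: prefix='1111' -> emit 'g', reset
Bit 16: prefix='1' (no match yet)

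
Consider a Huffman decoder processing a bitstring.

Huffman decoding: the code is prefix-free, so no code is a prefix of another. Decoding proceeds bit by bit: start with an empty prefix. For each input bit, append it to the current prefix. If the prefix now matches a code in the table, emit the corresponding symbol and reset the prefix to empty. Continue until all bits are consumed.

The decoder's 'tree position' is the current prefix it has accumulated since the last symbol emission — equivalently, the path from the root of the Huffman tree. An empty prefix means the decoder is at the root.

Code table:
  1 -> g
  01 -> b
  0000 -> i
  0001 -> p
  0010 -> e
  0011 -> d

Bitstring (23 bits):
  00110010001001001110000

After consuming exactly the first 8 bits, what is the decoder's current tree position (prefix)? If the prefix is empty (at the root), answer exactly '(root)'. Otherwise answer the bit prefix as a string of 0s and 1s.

Bit 0: prefix='0' (no match yet)
Bit 1: prefix='00' (no match yet)
Bit 2: prefix='001' (no match yet)
Bit 3: prefix='0011' -> emit 'd', reset
Bit 4: prefix='0' (no match yet)
Bit 5: prefix='00' (no match yet)
Bit 6: prefix='001' (no match yet)
Bit 7: prefix='0010' -> emit 'e', reset

Answer: (root)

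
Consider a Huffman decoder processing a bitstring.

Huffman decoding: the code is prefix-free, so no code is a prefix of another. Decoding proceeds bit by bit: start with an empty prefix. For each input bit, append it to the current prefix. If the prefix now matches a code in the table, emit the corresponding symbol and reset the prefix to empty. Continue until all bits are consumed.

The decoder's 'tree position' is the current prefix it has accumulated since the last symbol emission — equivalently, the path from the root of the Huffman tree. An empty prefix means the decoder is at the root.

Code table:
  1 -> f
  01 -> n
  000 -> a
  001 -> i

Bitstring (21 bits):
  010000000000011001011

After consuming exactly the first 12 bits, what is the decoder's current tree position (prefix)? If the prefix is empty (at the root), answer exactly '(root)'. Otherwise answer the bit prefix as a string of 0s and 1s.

Bit 0: prefix='0' (no match yet)
Bit 1: prefix='01' -> emit 'n', reset
Bit 2: prefix='0' (no match yet)
Bit 3: prefix='00' (no match yet)
Bit 4: prefix='000' -> emit 'a', reset
Bit 5: prefix='0' (no match yet)
Bit 6: prefix='00' (no match yet)
Bit 7: prefix='000' -> emit 'a', reset
Bit 8: prefix='0' (no match yet)
Bit 9: prefix='00' (no match yet)
Bit 10: prefix='000' -> emit 'a', reset
Bit 11: prefix='0' (no match yet)

Answer: 0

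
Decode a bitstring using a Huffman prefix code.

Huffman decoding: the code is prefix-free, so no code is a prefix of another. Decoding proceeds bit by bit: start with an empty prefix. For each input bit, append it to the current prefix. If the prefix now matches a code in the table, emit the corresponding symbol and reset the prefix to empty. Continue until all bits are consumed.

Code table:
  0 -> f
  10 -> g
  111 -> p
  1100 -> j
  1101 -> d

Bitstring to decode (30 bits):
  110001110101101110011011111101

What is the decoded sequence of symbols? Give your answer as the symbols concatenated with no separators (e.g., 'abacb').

Answer: jfpfgdjdpd

Derivation:
Bit 0: prefix='1' (no match yet)
Bit 1: prefix='11' (no match yet)
Bit 2: prefix='110' (no match yet)
Bit 3: prefix='1100' -> emit 'j', reset
Bit 4: prefix='0' -> emit 'f', reset
Bit 5: prefix='1' (no match yet)
Bit 6: prefix='11' (no match yet)
Bit 7: prefix='111' -> emit 'p', reset
Bit 8: prefix='0' -> emit 'f', reset
Bit 9: prefix='1' (no match yet)
Bit 10: prefix='10' -> emit 'g', reset
Bit 11: prefix='1' (no match yet)
Bit 12: prefix='11' (no match yet)
Bit 13: prefix='110' (no match yet)
Bit 14: prefix='1101' -> emit 'd', reset
Bit 15: prefix='1' (no match yet)
Bit 16: prefix='11' (no match yet)
Bit 17: prefix='110' (no match yet)
Bit 18: prefix='1100' -> emit 'j', reset
Bit 19: prefix='1' (no match yet)
Bit 20: prefix='11' (no match yet)
Bit 21: prefix='110' (no match yet)
Bit 22: prefix='1101' -> emit 'd', reset
Bit 23: prefix='1' (no match yet)
Bit 24: prefix='11' (no match yet)
Bit 25: prefix='111' -> emit 'p', reset
Bit 26: prefix='1' (no match yet)
Bit 27: prefix='11' (no match yet)
Bit 28: prefix='110' (no match yet)
Bit 29: prefix='1101' -> emit 'd', reset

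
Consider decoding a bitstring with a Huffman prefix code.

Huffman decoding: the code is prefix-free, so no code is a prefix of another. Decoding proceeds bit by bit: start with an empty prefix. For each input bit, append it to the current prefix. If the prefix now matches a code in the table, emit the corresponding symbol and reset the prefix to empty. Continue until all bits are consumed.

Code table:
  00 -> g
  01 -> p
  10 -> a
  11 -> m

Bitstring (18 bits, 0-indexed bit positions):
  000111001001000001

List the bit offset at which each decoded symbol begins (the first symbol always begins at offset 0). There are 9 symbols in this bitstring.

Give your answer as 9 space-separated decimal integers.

Answer: 0 2 4 6 8 10 12 14 16

Derivation:
Bit 0: prefix='0' (no match yet)
Bit 1: prefix='00' -> emit 'g', reset
Bit 2: prefix='0' (no match yet)
Bit 3: prefix='01' -> emit 'p', reset
Bit 4: prefix='1' (no match yet)
Bit 5: prefix='11' -> emit 'm', reset
Bit 6: prefix='0' (no match yet)
Bit 7: prefix='00' -> emit 'g', reset
Bit 8: prefix='1' (no match yet)
Bit 9: prefix='10' -> emit 'a', reset
Bit 10: prefix='0' (no match yet)
Bit 11: prefix='01' -> emit 'p', reset
Bit 12: prefix='0' (no match yet)
Bit 13: prefix='00' -> emit 'g', reset
Bit 14: prefix='0' (no match yet)
Bit 15: prefix='00' -> emit 'g', reset
Bit 16: prefix='0' (no match yet)
Bit 17: prefix='01' -> emit 'p', reset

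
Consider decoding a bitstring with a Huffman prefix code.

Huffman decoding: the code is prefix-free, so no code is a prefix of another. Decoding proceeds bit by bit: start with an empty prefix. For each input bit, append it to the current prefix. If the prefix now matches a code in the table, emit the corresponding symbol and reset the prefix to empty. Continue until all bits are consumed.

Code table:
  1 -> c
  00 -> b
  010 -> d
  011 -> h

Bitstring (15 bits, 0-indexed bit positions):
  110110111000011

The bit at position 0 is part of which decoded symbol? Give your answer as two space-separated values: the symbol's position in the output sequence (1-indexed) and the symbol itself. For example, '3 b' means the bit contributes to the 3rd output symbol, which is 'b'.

Answer: 1 c

Derivation:
Bit 0: prefix='1' -> emit 'c', reset
Bit 1: prefix='1' -> emit 'c', reset
Bit 2: prefix='0' (no match yet)
Bit 3: prefix='01' (no match yet)
Bit 4: prefix='011' -> emit 'h', reset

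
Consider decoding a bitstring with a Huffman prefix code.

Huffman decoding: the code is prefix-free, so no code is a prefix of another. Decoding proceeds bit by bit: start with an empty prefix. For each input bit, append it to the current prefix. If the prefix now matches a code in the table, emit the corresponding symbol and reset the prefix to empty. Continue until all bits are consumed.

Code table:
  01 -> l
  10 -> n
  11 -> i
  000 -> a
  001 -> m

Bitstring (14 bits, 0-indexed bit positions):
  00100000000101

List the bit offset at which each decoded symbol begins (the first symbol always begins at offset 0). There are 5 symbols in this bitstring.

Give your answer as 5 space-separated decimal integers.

Answer: 0 3 6 9 12

Derivation:
Bit 0: prefix='0' (no match yet)
Bit 1: prefix='00' (no match yet)
Bit 2: prefix='001' -> emit 'm', reset
Bit 3: prefix='0' (no match yet)
Bit 4: prefix='00' (no match yet)
Bit 5: prefix='000' -> emit 'a', reset
Bit 6: prefix='0' (no match yet)
Bit 7: prefix='00' (no match yet)
Bit 8: prefix='000' -> emit 'a', reset
Bit 9: prefix='0' (no match yet)
Bit 10: prefix='00' (no match yet)
Bit 11: prefix='001' -> emit 'm', reset
Bit 12: prefix='0' (no match yet)
Bit 13: prefix='01' -> emit 'l', reset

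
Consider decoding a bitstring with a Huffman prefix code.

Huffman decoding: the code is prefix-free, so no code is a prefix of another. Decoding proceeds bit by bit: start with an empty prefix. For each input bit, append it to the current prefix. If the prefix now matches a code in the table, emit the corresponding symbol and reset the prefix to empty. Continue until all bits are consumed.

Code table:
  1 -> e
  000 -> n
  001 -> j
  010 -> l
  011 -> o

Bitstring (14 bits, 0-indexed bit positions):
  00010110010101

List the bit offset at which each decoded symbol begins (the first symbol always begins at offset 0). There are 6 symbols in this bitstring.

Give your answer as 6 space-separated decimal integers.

Bit 0: prefix='0' (no match yet)
Bit 1: prefix='00' (no match yet)
Bit 2: prefix='000' -> emit 'n', reset
Bit 3: prefix='1' -> emit 'e', reset
Bit 4: prefix='0' (no match yet)
Bit 5: prefix='01' (no match yet)
Bit 6: prefix='011' -> emit 'o', reset
Bit 7: prefix='0' (no match yet)
Bit 8: prefix='00' (no match yet)
Bit 9: prefix='001' -> emit 'j', reset
Bit 10: prefix='0' (no match yet)
Bit 11: prefix='01' (no match yet)
Bit 12: prefix='010' -> emit 'l', reset
Bit 13: prefix='1' -> emit 'e', reset

Answer: 0 3 4 7 10 13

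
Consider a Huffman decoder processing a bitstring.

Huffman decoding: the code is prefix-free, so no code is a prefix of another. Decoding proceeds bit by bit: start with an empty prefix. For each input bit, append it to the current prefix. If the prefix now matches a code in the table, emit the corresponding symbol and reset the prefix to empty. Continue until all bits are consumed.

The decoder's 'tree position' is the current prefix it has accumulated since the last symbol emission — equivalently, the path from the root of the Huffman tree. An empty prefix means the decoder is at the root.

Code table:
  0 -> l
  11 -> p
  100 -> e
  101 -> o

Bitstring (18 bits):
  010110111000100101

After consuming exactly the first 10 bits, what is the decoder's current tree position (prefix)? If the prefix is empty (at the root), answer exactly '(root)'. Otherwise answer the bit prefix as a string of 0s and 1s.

Answer: (root)

Derivation:
Bit 0: prefix='0' -> emit 'l', reset
Bit 1: prefix='1' (no match yet)
Bit 2: prefix='10' (no match yet)
Bit 3: prefix='101' -> emit 'o', reset
Bit 4: prefix='1' (no match yet)
Bit 5: prefix='10' (no match yet)
Bit 6: prefix='101' -> emit 'o', reset
Bit 7: prefix='1' (no match yet)
Bit 8: prefix='11' -> emit 'p', reset
Bit 9: prefix='0' -> emit 'l', reset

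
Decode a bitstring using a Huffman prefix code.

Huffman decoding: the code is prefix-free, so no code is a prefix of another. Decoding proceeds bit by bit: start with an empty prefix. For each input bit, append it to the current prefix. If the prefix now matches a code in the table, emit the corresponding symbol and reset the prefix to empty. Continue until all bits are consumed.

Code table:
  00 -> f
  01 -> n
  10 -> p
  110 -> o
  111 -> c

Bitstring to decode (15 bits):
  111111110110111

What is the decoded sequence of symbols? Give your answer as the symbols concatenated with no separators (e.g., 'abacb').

Answer: ccooc

Derivation:
Bit 0: prefix='1' (no match yet)
Bit 1: prefix='11' (no match yet)
Bit 2: prefix='111' -> emit 'c', reset
Bit 3: prefix='1' (no match yet)
Bit 4: prefix='11' (no match yet)
Bit 5: prefix='111' -> emit 'c', reset
Bit 6: prefix='1' (no match yet)
Bit 7: prefix='11' (no match yet)
Bit 8: prefix='110' -> emit 'o', reset
Bit 9: prefix='1' (no match yet)
Bit 10: prefix='11' (no match yet)
Bit 11: prefix='110' -> emit 'o', reset
Bit 12: prefix='1' (no match yet)
Bit 13: prefix='11' (no match yet)
Bit 14: prefix='111' -> emit 'c', reset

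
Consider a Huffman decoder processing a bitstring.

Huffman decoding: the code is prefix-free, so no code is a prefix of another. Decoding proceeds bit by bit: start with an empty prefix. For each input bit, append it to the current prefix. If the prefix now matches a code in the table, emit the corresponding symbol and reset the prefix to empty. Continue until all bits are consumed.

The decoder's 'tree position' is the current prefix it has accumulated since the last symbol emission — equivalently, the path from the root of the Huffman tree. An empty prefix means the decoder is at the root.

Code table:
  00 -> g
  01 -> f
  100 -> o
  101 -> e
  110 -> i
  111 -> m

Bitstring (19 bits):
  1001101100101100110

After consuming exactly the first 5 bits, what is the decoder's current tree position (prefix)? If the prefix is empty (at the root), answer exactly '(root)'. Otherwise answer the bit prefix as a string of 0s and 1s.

Bit 0: prefix='1' (no match yet)
Bit 1: prefix='10' (no match yet)
Bit 2: prefix='100' -> emit 'o', reset
Bit 3: prefix='1' (no match yet)
Bit 4: prefix='11' (no match yet)

Answer: 11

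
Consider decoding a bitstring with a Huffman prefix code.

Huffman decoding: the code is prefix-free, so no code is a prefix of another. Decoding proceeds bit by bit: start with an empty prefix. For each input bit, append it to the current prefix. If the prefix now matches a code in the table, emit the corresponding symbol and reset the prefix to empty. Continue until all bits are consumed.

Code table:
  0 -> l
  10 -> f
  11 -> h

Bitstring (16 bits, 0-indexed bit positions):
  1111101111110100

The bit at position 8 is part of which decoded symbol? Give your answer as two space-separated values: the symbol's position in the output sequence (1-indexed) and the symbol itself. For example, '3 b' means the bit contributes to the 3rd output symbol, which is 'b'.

Bit 0: prefix='1' (no match yet)
Bit 1: prefix='11' -> emit 'h', reset
Bit 2: prefix='1' (no match yet)
Bit 3: prefix='11' -> emit 'h', reset
Bit 4: prefix='1' (no match yet)
Bit 5: prefix='10' -> emit 'f', reset
Bit 6: prefix='1' (no match yet)
Bit 7: prefix='11' -> emit 'h', reset
Bit 8: prefix='1' (no match yet)
Bit 9: prefix='11' -> emit 'h', reset
Bit 10: prefix='1' (no match yet)
Bit 11: prefix='11' -> emit 'h', reset
Bit 12: prefix='0' -> emit 'l', reset

Answer: 5 h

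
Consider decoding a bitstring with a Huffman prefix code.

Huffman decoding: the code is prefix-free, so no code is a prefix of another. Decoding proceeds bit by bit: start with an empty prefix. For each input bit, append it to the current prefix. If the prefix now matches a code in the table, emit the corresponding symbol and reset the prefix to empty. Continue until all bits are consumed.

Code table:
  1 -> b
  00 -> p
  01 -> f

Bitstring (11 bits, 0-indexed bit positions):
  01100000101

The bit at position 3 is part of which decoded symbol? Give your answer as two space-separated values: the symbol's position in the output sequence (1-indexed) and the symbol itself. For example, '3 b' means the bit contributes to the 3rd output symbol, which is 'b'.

Bit 0: prefix='0' (no match yet)
Bit 1: prefix='01' -> emit 'f', reset
Bit 2: prefix='1' -> emit 'b', reset
Bit 3: prefix='0' (no match yet)
Bit 4: prefix='00' -> emit 'p', reset
Bit 5: prefix='0' (no match yet)
Bit 6: prefix='00' -> emit 'p', reset
Bit 7: prefix='0' (no match yet)

Answer: 3 p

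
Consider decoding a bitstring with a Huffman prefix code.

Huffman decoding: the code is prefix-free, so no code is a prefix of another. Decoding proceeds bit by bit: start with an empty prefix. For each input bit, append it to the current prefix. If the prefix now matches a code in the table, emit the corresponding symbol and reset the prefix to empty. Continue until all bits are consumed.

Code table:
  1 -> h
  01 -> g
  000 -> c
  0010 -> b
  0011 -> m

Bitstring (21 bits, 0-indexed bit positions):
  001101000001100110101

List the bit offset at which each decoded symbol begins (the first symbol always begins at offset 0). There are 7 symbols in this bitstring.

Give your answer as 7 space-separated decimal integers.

Answer: 0 4 6 9 13 17 19

Derivation:
Bit 0: prefix='0' (no match yet)
Bit 1: prefix='00' (no match yet)
Bit 2: prefix='001' (no match yet)
Bit 3: prefix='0011' -> emit 'm', reset
Bit 4: prefix='0' (no match yet)
Bit 5: prefix='01' -> emit 'g', reset
Bit 6: prefix='0' (no match yet)
Bit 7: prefix='00' (no match yet)
Bit 8: prefix='000' -> emit 'c', reset
Bit 9: prefix='0' (no match yet)
Bit 10: prefix='00' (no match yet)
Bit 11: prefix='001' (no match yet)
Bit 12: prefix='0011' -> emit 'm', reset
Bit 13: prefix='0' (no match yet)
Bit 14: prefix='00' (no match yet)
Bit 15: prefix='001' (no match yet)
Bit 16: prefix='0011' -> emit 'm', reset
Bit 17: prefix='0' (no match yet)
Bit 18: prefix='01' -> emit 'g', reset
Bit 19: prefix='0' (no match yet)
Bit 20: prefix='01' -> emit 'g', reset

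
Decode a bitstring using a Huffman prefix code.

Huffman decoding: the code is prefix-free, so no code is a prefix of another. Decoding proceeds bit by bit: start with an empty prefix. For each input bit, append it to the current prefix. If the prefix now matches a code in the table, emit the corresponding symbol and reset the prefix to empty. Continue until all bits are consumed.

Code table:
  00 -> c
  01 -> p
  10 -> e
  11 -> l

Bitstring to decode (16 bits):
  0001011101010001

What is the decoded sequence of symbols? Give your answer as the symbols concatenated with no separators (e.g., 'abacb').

Answer: cpplppcp

Derivation:
Bit 0: prefix='0' (no match yet)
Bit 1: prefix='00' -> emit 'c', reset
Bit 2: prefix='0' (no match yet)
Bit 3: prefix='01' -> emit 'p', reset
Bit 4: prefix='0' (no match yet)
Bit 5: prefix='01' -> emit 'p', reset
Bit 6: prefix='1' (no match yet)
Bit 7: prefix='11' -> emit 'l', reset
Bit 8: prefix='0' (no match yet)
Bit 9: prefix='01' -> emit 'p', reset
Bit 10: prefix='0' (no match yet)
Bit 11: prefix='01' -> emit 'p', reset
Bit 12: prefix='0' (no match yet)
Bit 13: prefix='00' -> emit 'c', reset
Bit 14: prefix='0' (no match yet)
Bit 15: prefix='01' -> emit 'p', reset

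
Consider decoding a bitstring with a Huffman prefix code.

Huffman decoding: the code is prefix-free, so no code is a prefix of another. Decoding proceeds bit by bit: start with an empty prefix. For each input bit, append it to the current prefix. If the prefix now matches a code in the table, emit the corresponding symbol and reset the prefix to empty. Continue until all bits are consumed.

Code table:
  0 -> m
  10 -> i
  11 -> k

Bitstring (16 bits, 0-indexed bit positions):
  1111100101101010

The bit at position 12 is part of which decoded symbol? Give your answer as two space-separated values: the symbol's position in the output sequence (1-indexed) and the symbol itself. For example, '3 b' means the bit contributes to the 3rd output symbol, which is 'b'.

Bit 0: prefix='1' (no match yet)
Bit 1: prefix='11' -> emit 'k', reset
Bit 2: prefix='1' (no match yet)
Bit 3: prefix='11' -> emit 'k', reset
Bit 4: prefix='1' (no match yet)
Bit 5: prefix='10' -> emit 'i', reset
Bit 6: prefix='0' -> emit 'm', reset
Bit 7: prefix='1' (no match yet)
Bit 8: prefix='10' -> emit 'i', reset
Bit 9: prefix='1' (no match yet)
Bit 10: prefix='11' -> emit 'k', reset
Bit 11: prefix='0' -> emit 'm', reset
Bit 12: prefix='1' (no match yet)
Bit 13: prefix='10' -> emit 'i', reset
Bit 14: prefix='1' (no match yet)
Bit 15: prefix='10' -> emit 'i', reset

Answer: 8 i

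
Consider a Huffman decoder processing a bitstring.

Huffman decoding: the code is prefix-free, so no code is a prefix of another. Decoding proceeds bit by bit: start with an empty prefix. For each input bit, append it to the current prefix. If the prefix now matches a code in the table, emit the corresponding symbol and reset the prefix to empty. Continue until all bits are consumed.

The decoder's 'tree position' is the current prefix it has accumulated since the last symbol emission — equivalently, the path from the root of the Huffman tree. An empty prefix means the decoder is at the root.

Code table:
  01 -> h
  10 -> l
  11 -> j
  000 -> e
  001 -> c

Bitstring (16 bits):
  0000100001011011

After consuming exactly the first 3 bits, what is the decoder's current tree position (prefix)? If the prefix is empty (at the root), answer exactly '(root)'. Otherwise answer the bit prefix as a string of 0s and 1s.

Answer: (root)

Derivation:
Bit 0: prefix='0' (no match yet)
Bit 1: prefix='00' (no match yet)
Bit 2: prefix='000' -> emit 'e', reset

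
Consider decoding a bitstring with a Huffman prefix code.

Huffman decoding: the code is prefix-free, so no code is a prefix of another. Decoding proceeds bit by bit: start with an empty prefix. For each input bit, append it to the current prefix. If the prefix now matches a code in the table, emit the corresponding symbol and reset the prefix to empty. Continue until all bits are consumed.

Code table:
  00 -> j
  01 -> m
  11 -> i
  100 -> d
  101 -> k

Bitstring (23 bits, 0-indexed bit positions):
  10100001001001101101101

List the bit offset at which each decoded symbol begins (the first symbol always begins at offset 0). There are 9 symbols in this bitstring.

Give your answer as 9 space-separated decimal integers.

Bit 0: prefix='1' (no match yet)
Bit 1: prefix='10' (no match yet)
Bit 2: prefix='101' -> emit 'k', reset
Bit 3: prefix='0' (no match yet)
Bit 4: prefix='00' -> emit 'j', reset
Bit 5: prefix='0' (no match yet)
Bit 6: prefix='00' -> emit 'j', reset
Bit 7: prefix='1' (no match yet)
Bit 8: prefix='10' (no match yet)
Bit 9: prefix='100' -> emit 'd', reset
Bit 10: prefix='1' (no match yet)
Bit 11: prefix='10' (no match yet)
Bit 12: prefix='100' -> emit 'd', reset
Bit 13: prefix='1' (no match yet)
Bit 14: prefix='11' -> emit 'i', reset
Bit 15: prefix='0' (no match yet)
Bit 16: prefix='01' -> emit 'm', reset
Bit 17: prefix='1' (no match yet)
Bit 18: prefix='10' (no match yet)
Bit 19: prefix='101' -> emit 'k', reset
Bit 20: prefix='1' (no match yet)
Bit 21: prefix='10' (no match yet)
Bit 22: prefix='101' -> emit 'k', reset

Answer: 0 3 5 7 10 13 15 17 20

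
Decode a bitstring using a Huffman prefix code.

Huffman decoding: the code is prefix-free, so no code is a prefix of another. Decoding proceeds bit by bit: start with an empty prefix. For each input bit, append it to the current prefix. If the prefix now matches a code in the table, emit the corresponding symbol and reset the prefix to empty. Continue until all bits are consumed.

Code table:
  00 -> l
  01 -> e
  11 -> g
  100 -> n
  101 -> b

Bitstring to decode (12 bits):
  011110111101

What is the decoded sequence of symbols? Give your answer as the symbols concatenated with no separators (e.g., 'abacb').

Bit 0: prefix='0' (no match yet)
Bit 1: prefix='01' -> emit 'e', reset
Bit 2: prefix='1' (no match yet)
Bit 3: prefix='11' -> emit 'g', reset
Bit 4: prefix='1' (no match yet)
Bit 5: prefix='10' (no match yet)
Bit 6: prefix='101' -> emit 'b', reset
Bit 7: prefix='1' (no match yet)
Bit 8: prefix='11' -> emit 'g', reset
Bit 9: prefix='1' (no match yet)
Bit 10: prefix='10' (no match yet)
Bit 11: prefix='101' -> emit 'b', reset

Answer: egbgb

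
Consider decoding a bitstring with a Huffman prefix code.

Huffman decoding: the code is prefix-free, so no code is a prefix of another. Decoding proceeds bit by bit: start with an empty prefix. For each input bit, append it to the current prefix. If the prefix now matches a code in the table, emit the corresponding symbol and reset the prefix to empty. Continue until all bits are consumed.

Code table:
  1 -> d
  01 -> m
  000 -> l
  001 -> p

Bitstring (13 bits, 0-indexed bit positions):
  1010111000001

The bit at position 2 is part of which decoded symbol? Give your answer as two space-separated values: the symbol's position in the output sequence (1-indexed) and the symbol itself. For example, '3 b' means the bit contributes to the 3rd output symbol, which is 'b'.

Answer: 2 m

Derivation:
Bit 0: prefix='1' -> emit 'd', reset
Bit 1: prefix='0' (no match yet)
Bit 2: prefix='01' -> emit 'm', reset
Bit 3: prefix='0' (no match yet)
Bit 4: prefix='01' -> emit 'm', reset
Bit 5: prefix='1' -> emit 'd', reset
Bit 6: prefix='1' -> emit 'd', reset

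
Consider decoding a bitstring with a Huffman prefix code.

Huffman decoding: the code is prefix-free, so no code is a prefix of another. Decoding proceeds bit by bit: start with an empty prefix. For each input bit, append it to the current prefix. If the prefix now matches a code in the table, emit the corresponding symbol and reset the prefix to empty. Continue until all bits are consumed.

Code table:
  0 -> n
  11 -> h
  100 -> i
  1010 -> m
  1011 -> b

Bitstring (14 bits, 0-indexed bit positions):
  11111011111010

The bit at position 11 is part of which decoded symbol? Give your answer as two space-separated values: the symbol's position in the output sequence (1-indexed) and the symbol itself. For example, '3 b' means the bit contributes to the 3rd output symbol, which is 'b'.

Bit 0: prefix='1' (no match yet)
Bit 1: prefix='11' -> emit 'h', reset
Bit 2: prefix='1' (no match yet)
Bit 3: prefix='11' -> emit 'h', reset
Bit 4: prefix='1' (no match yet)
Bit 5: prefix='10' (no match yet)
Bit 6: prefix='101' (no match yet)
Bit 7: prefix='1011' -> emit 'b', reset
Bit 8: prefix='1' (no match yet)
Bit 9: prefix='11' -> emit 'h', reset
Bit 10: prefix='1' (no match yet)
Bit 11: prefix='10' (no match yet)
Bit 12: prefix='101' (no match yet)
Bit 13: prefix='1010' -> emit 'm', reset

Answer: 5 m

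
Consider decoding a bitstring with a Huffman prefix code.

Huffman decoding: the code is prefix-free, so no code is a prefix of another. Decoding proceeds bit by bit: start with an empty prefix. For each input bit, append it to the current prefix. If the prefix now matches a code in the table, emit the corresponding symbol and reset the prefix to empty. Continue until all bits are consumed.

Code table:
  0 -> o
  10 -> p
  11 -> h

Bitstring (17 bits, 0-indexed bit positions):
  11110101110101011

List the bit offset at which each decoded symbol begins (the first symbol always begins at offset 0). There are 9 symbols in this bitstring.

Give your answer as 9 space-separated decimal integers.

Bit 0: prefix='1' (no match yet)
Bit 1: prefix='11' -> emit 'h', reset
Bit 2: prefix='1' (no match yet)
Bit 3: prefix='11' -> emit 'h', reset
Bit 4: prefix='0' -> emit 'o', reset
Bit 5: prefix='1' (no match yet)
Bit 6: prefix='10' -> emit 'p', reset
Bit 7: prefix='1' (no match yet)
Bit 8: prefix='11' -> emit 'h', reset
Bit 9: prefix='1' (no match yet)
Bit 10: prefix='10' -> emit 'p', reset
Bit 11: prefix='1' (no match yet)
Bit 12: prefix='10' -> emit 'p', reset
Bit 13: prefix='1' (no match yet)
Bit 14: prefix='10' -> emit 'p', reset
Bit 15: prefix='1' (no match yet)
Bit 16: prefix='11' -> emit 'h', reset

Answer: 0 2 4 5 7 9 11 13 15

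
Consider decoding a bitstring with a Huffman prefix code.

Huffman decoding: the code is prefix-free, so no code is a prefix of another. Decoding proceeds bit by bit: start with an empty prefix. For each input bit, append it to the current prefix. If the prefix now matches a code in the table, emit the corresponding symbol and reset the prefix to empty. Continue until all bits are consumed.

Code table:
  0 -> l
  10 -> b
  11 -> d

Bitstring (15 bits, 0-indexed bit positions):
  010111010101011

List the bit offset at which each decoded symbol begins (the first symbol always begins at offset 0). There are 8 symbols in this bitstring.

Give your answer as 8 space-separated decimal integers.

Bit 0: prefix='0' -> emit 'l', reset
Bit 1: prefix='1' (no match yet)
Bit 2: prefix='10' -> emit 'b', reset
Bit 3: prefix='1' (no match yet)
Bit 4: prefix='11' -> emit 'd', reset
Bit 5: prefix='1' (no match yet)
Bit 6: prefix='10' -> emit 'b', reset
Bit 7: prefix='1' (no match yet)
Bit 8: prefix='10' -> emit 'b', reset
Bit 9: prefix='1' (no match yet)
Bit 10: prefix='10' -> emit 'b', reset
Bit 11: prefix='1' (no match yet)
Bit 12: prefix='10' -> emit 'b', reset
Bit 13: prefix='1' (no match yet)
Bit 14: prefix='11' -> emit 'd', reset

Answer: 0 1 3 5 7 9 11 13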